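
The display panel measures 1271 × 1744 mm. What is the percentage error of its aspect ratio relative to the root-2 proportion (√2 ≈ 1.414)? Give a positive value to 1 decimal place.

Ratio = 1744 / 1271 ≈ 1.3721.
Ideal root-2 ≈ 1.4142. |1.3721 − 1.4142| / 1.4142 ≈ 2.98% → 3.0%.

3.0%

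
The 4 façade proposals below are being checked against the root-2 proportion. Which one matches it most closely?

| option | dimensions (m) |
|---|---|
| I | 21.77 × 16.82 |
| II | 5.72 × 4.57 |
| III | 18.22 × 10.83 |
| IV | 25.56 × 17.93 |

Target root-2 ≈ 1.414.
I: 1.294 (Δ0.120)  II: 1.252 (Δ0.162)  III: 1.682 (Δ0.268)  IV: 1.426 (Δ0.012)

IV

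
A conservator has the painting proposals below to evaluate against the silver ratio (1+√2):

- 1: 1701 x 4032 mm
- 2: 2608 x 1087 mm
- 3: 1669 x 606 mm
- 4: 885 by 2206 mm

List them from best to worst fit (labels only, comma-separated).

1: 4032/1701 ≈ 2.370 → |2.370 − 2.414| = 0.044
2: 2608/1087 ≈ 2.399 → |2.399 − 2.414| = 0.015
3: 1669/606 ≈ 2.754 → |2.754 − 2.414| = 0.340
4: 2206/885 ≈ 2.493 → |2.493 − 2.414| = 0.079

2, 1, 4, 3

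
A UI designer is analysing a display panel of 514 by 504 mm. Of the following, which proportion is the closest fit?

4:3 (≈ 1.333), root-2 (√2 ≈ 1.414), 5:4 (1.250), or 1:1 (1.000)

1:1

514/504 ≈ 1.020. Nearest candidates are 1:1 (1.000, off by 0.020) and 5:4 (1.250, off by 0.230).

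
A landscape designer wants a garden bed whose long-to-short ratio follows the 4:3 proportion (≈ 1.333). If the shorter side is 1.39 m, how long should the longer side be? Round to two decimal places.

4:3 ≈ 1.33333.
Longer side = 1.39 × 1.33333 ≈ 1.8533 → 1.85 m.

1.85 m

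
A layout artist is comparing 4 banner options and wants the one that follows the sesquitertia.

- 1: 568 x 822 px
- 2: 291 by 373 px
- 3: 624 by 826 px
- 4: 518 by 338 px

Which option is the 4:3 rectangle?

Ratios (long/short): 1 ≈ 1.447; 2 ≈ 1.282; 3 ≈ 1.324; 4 ≈ 1.533.
4:3 ≈ 1.333; option 3 is nearest (Δ 0.009).

3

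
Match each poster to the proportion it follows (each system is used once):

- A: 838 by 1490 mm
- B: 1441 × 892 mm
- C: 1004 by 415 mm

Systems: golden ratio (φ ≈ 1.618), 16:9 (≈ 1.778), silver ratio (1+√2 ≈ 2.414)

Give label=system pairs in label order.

Ratios: A ≈ 1.778; B ≈ 1.615; C ≈ 2.419.
Targets: golden ratio ≈ 1.618; 16:9 ≈ 1.778; silver ratio ≈ 2.414.

A=16:9, B=golden ratio, C=silver ratio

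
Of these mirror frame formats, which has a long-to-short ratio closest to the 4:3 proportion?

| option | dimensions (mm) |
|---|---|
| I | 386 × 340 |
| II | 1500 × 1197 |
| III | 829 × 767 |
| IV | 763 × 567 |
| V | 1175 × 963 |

IV

Ratios (long/short): I ≈ 1.135; II ≈ 1.253; III ≈ 1.081; IV ≈ 1.346; V ≈ 1.220.
4:3 ≈ 1.333; option IV is nearest (Δ 0.013).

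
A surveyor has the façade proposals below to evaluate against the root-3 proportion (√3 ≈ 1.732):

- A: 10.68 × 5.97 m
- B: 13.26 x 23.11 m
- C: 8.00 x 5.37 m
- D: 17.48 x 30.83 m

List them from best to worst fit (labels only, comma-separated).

B, D, A, C

Ratios: A = 10.68 / 5.97 ≈ 1.789; B = 23.11 / 13.26 ≈ 1.743; C = 8.00 / 5.37 ≈ 1.490; D = 30.83 / 17.48 ≈ 1.764.
|Δ from 1.732|: A 0.057; B 0.011; C 0.242; D 0.032.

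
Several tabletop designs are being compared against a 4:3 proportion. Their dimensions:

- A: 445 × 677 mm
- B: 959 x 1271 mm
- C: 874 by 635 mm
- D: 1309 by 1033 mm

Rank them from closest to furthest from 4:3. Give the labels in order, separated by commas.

B, C, D, A

Ratios: A = 677 / 445 ≈ 1.521; B = 1271 / 959 ≈ 1.325; C = 874 / 635 ≈ 1.376; D = 1309 / 1033 ≈ 1.267.
|Δ from 1.333|: A 0.188; B 0.008; C 0.043; D 0.066.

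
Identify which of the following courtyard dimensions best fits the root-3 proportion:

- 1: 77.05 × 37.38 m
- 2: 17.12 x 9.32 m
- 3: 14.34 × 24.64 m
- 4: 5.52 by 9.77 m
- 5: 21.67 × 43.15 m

3

Ratios (long/short): 1 ≈ 2.061; 2 ≈ 1.837; 3 ≈ 1.718; 4 ≈ 1.770; 5 ≈ 1.991.
root-3 ≈ 1.732; option 3 is nearest (Δ 0.014).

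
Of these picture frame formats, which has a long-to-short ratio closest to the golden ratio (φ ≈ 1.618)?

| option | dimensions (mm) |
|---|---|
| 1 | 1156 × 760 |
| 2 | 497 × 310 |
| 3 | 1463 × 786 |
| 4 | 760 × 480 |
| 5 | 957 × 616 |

Target golden ratio ≈ 1.618.
1: 1.521 (Δ0.097)  2: 1.603 (Δ0.015)  3: 1.861 (Δ0.243)  4: 1.583 (Δ0.035)  5: 1.554 (Δ0.064)

2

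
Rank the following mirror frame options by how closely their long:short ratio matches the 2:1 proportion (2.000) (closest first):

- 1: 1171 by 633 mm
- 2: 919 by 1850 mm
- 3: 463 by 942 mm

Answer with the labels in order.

2, 3, 1

Ratios: 1 = 1171 / 633 ≈ 1.850; 2 = 1850 / 919 ≈ 2.013; 3 = 942 / 463 ≈ 2.035.
|Δ from 2.000|: 1 0.150; 2 0.013; 3 0.035.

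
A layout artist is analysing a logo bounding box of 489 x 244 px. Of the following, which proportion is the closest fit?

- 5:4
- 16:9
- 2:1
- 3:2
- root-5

Ratio = 489 / 244 ≈ 2.004.
Distances: 5:4 1.250 (Δ 0.754); 16:9 1.778 (Δ 0.226); 2:1 2.000 (Δ 0.004); 3:2 1.500 (Δ 0.504); root-5 2.236 (Δ 0.232).

2:1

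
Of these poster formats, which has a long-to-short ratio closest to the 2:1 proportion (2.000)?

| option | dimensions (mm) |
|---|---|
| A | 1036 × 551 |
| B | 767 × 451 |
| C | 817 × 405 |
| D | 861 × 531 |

C

Target 2:1 ≈ 2.000.
A: 1.880 (Δ0.120)  B: 1.701 (Δ0.299)  C: 2.017 (Δ0.017)  D: 1.621 (Δ0.379)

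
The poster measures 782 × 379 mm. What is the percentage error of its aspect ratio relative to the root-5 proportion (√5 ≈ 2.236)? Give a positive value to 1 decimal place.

Ratio = 782 / 379 ≈ 2.0633.
Ideal root-5 ≈ 2.2361. |2.0633 − 2.2361| / 2.2361 ≈ 7.73% → 7.7%.

7.7%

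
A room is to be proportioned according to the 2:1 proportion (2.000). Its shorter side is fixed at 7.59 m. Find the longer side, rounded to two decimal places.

15.18 m

2:1 = 2.00000.
Longer side = 7.59 × 2.00000 ≈ 15.1800 → 15.18 m.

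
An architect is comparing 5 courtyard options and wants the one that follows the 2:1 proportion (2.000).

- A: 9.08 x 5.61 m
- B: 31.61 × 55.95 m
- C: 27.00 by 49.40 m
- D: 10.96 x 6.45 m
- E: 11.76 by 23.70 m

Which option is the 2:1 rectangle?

E

Target 2:1 ≈ 2.000.
A: 1.619 (Δ0.381)  B: 1.770 (Δ0.230)  C: 1.830 (Δ0.170)  D: 1.699 (Δ0.301)  E: 2.015 (Δ0.015)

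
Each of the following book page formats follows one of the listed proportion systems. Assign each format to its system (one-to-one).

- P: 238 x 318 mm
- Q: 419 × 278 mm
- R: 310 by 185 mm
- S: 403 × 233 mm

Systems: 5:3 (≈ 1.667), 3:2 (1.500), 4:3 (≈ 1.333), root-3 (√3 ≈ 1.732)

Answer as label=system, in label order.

P = 318/238 ≈ 1.336 → 4:3 (1.333)
Q = 419/278 ≈ 1.507 → 3:2 (1.500)
R = 310/185 ≈ 1.676 → 5:3 (1.667)
S = 403/233 ≈ 1.730 → root-3 (1.732)

P=4:3, Q=3:2, R=5:3, S=root-3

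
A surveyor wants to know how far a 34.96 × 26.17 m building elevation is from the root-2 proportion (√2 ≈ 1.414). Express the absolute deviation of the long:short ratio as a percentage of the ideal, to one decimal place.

Ratio = 34.96 / 26.17 ≈ 1.3359.
Ideal root-2 ≈ 1.4142. |1.3359 − 1.4142| / 1.4142 ≈ 5.54% → 5.5%.

5.5%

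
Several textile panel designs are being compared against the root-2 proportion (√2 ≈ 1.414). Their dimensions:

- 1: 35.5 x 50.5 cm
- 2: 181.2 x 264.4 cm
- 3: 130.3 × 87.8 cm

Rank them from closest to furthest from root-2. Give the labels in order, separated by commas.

1, 2, 3

Ratios: 1 = 50.5 / 35.5 ≈ 1.423; 2 = 264.4 / 181.2 ≈ 1.459; 3 = 130.3 / 87.8 ≈ 1.484.
|Δ from 1.414|: 1 0.009; 2 0.045; 3 0.070.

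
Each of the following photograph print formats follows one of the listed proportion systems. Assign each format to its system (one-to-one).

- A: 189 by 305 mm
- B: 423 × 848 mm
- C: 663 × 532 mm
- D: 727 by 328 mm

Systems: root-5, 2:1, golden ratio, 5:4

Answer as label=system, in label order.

A=golden ratio, B=2:1, C=5:4, D=root-5

A = 305/189 ≈ 1.614 → golden ratio (1.618)
B = 848/423 ≈ 2.005 → 2:1 (2.000)
C = 663/532 ≈ 1.246 → 5:4 (1.250)
D = 727/328 ≈ 2.216 → root-5 (2.236)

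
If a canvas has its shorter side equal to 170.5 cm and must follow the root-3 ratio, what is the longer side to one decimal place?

295.3 cm

root-3 ≈ 1.73205.
Longer side = 170.5 × 1.73205 ≈ 295.315 → 295.3 cm.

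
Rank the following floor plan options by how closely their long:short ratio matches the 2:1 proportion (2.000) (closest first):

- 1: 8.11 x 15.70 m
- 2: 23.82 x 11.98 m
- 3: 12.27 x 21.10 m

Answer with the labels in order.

2, 1, 3

Ratios: 1 = 15.70 / 8.11 ≈ 1.936; 2 = 23.82 / 11.98 ≈ 1.988; 3 = 21.10 / 12.27 ≈ 1.720.
|Δ from 2.000|: 1 0.064; 2 0.012; 3 0.280.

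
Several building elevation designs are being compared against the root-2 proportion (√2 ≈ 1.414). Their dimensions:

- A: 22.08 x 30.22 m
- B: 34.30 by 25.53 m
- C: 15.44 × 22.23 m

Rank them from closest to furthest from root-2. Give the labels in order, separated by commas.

Ratios: A = 30.22 / 22.08 ≈ 1.369; B = 34.30 / 25.53 ≈ 1.344; C = 22.23 / 15.44 ≈ 1.440.
|Δ from 1.414|: A 0.045; B 0.070; C 0.026.

C, A, B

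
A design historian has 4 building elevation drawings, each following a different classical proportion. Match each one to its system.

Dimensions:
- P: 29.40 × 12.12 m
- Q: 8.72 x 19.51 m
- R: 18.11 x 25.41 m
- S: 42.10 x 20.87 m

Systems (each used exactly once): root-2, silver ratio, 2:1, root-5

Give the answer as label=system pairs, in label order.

P = 29.40/12.12 ≈ 2.426 → silver ratio (2.414)
Q = 19.51/8.72 ≈ 2.237 → root-5 (2.236)
R = 25.41/18.11 ≈ 1.403 → root-2 (1.414)
S = 42.10/20.87 ≈ 2.017 → 2:1 (2.000)

P=silver ratio, Q=root-5, R=root-2, S=2:1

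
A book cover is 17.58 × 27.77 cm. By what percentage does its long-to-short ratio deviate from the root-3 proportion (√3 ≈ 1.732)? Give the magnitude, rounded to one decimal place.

8.8%

Ratio = 27.77 / 17.58 ≈ 1.5796.
Ideal root-3 ≈ 1.7321. |1.5796 − 1.7321| / 1.7321 ≈ 8.80% → 8.8%.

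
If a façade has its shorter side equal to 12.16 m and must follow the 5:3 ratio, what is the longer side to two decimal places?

5:3 ≈ 1.66667.
Longer side = 12.16 × 1.66667 ≈ 20.2667 → 20.27 m.

20.27 m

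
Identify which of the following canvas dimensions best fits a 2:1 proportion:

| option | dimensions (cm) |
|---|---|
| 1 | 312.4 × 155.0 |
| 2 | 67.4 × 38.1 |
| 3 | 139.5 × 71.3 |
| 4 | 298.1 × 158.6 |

Target 2:1 ≈ 2.000.
1: 2.015 (Δ0.015)  2: 1.769 (Δ0.231)  3: 1.957 (Δ0.043)  4: 1.880 (Δ0.120)

1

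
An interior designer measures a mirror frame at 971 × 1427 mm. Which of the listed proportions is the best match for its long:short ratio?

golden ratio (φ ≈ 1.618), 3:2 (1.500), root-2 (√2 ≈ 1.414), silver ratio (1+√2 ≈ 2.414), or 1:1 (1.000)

3:2

Ratio = 1427 / 971 ≈ 1.470.
Distances: golden ratio 1.618 (Δ 0.148); 3:2 1.500 (Δ 0.030); root-2 1.414 (Δ 0.056); silver ratio 2.414 (Δ 0.944); 1:1 1.000 (Δ 0.470).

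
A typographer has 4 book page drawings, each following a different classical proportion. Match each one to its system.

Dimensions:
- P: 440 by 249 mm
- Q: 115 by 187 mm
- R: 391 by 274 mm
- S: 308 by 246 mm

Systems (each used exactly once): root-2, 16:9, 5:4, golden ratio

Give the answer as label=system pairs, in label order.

Ratios: P ≈ 1.767; Q ≈ 1.626; R ≈ 1.427; S ≈ 1.252.
Targets: root-2 ≈ 1.414; 16:9 ≈ 1.778; 5:4 ≈ 1.250; golden ratio ≈ 1.618.

P=16:9, Q=golden ratio, R=root-2, S=5:4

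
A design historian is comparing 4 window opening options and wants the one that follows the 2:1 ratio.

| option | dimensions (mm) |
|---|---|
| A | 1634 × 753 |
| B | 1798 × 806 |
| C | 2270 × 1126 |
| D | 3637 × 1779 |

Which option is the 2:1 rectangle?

Ratios (long/short): A ≈ 2.170; B ≈ 2.231; C ≈ 2.016; D ≈ 2.044.
2:1 ≈ 2.000; option C is nearest (Δ 0.016).

C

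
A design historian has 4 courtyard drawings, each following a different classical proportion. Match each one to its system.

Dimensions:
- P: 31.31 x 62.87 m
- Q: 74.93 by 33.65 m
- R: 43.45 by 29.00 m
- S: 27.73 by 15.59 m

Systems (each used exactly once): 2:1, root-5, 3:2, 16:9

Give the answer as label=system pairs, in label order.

Ratios: P ≈ 2.008; Q ≈ 2.227; R ≈ 1.498; S ≈ 1.779.
Targets: 2:1 ≈ 2.000; root-5 ≈ 2.236; 3:2 ≈ 1.500; 16:9 ≈ 1.778.

P=2:1, Q=root-5, R=3:2, S=16:9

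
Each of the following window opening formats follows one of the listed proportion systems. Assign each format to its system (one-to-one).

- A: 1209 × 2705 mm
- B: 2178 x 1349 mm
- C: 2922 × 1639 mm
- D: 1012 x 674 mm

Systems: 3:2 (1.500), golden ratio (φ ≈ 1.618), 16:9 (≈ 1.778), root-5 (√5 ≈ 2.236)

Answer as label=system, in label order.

A=root-5, B=golden ratio, C=16:9, D=3:2

A = 2705/1209 ≈ 2.237 → root-5 (2.236)
B = 2178/1349 ≈ 1.615 → golden ratio (1.618)
C = 2922/1639 ≈ 1.783 → 16:9 (1.778)
D = 1012/674 ≈ 1.501 → 3:2 (1.500)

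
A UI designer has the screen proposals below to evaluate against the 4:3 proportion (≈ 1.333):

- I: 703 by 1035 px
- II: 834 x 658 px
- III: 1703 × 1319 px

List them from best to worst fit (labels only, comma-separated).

III, II, I

Ratios: I = 1035 / 703 ≈ 1.472; II = 834 / 658 ≈ 1.267; III = 1703 / 1319 ≈ 1.291.
|Δ from 1.333|: I 0.139; II 0.066; III 0.042.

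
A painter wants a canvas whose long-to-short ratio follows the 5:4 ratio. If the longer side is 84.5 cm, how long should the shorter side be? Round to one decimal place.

67.6 cm

5:4 = 1.25000.
Shorter side = 84.5 ÷ 1.25000 ≈ 67.600 → 67.6 cm.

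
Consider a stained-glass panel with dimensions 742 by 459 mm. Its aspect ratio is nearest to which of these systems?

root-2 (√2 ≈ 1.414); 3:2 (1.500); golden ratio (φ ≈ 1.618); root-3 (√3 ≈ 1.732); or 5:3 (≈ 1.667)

Ratio = 742 / 459 ≈ 1.617.
Distances: root-2 1.414 (Δ 0.203); 3:2 1.500 (Δ 0.117); golden ratio 1.618 (Δ 0.001); root-3 1.732 (Δ 0.115); 5:3 1.667 (Δ 0.050).

golden ratio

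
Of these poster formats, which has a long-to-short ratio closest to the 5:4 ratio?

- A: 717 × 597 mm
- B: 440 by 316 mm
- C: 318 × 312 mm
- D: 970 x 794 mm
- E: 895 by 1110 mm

Ratios (long/short): A ≈ 1.201; B ≈ 1.392; C ≈ 1.019; D ≈ 1.222; E ≈ 1.240.
5:4 ≈ 1.250; option E is nearest (Δ 0.010).

E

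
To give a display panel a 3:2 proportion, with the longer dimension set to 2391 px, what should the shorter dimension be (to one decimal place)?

3:2 = 1.50000.
Shorter side = 2391 ÷ 1.50000 ≈ 1594.000 → 1594.0 px.

1594.0 px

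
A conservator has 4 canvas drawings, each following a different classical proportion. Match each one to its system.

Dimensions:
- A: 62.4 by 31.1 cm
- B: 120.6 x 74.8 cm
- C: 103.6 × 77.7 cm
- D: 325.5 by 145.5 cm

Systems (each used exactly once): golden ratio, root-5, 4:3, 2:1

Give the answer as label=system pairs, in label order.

Ratios: A ≈ 2.006; B ≈ 1.612; C ≈ 1.333; D ≈ 2.237.
Targets: golden ratio ≈ 1.618; root-5 ≈ 2.236; 4:3 ≈ 1.333; 2:1 ≈ 2.000.

A=2:1, B=golden ratio, C=4:3, D=root-5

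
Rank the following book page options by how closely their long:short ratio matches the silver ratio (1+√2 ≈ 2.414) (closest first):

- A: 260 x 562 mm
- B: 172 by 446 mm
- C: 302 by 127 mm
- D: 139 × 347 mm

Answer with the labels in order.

C, D, B, A

Ratios: A = 562 / 260 ≈ 2.162; B = 446 / 172 ≈ 2.593; C = 302 / 127 ≈ 2.378; D = 347 / 139 ≈ 2.496.
|Δ from 2.414|: A 0.252; B 0.179; C 0.036; D 0.082.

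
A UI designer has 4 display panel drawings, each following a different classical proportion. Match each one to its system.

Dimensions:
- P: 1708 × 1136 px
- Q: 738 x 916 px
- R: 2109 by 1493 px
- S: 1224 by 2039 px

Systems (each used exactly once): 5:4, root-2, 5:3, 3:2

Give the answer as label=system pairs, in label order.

P=3:2, Q=5:4, R=root-2, S=5:3

P = 1708/1136 ≈ 1.504 → 3:2 (1.500)
Q = 916/738 ≈ 1.241 → 5:4 (1.250)
R = 2109/1493 ≈ 1.413 → root-2 (1.414)
S = 2039/1224 ≈ 1.666 → 5:3 (1.667)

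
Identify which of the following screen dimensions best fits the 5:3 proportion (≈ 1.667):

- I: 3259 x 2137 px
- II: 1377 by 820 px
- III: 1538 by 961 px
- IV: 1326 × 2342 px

Target 5:3 ≈ 1.667.
I: 1.525 (Δ0.142)  II: 1.679 (Δ0.012)  III: 1.600 (Δ0.067)  IV: 1.766 (Δ0.099)

II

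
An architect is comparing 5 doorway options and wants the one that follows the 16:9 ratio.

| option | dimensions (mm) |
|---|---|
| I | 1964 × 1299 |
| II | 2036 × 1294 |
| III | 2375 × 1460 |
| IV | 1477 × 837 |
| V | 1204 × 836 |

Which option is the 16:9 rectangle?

IV

Ratios (long/short): I ≈ 1.512; II ≈ 1.573; III ≈ 1.627; IV ≈ 1.765; V ≈ 1.440.
16:9 ≈ 1.778; option IV is nearest (Δ 0.013).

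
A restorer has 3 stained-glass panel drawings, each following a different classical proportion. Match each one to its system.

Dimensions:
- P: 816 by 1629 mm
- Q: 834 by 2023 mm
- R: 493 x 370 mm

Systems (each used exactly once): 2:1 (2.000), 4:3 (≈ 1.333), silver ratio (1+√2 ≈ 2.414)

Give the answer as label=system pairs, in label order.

P=2:1, Q=silver ratio, R=4:3

Ratios: P ≈ 1.996; Q ≈ 2.426; R ≈ 1.332.
Targets: 2:1 ≈ 2.000; 4:3 ≈ 1.333; silver ratio ≈ 2.414.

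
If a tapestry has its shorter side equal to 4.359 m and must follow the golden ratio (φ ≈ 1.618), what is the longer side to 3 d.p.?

golden ratio ≈ 1.61803.
Longer side = 4.359 × 1.61803 ≈ 7.05299 → 7.053 m.

7.053 m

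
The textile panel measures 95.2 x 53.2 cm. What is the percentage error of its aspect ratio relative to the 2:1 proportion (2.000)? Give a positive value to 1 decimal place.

Ratio = 95.2 / 53.2 ≈ 1.7895.
Ideal 2:1 = 2.0000. |1.7895 − 2.0000| / 2.0000 ≈ 10.52% → 10.5%.

10.5%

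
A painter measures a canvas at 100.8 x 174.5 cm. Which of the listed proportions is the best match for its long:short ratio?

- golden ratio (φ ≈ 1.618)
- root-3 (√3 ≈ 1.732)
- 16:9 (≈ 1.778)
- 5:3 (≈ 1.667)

Ratio = 174.5 / 100.8 ≈ 1.731.
Distances: golden ratio 1.618 (Δ 0.113); root-3 1.732 (Δ 0.001); 16:9 1.778 (Δ 0.047); 5:3 1.667 (Δ 0.064).

root-3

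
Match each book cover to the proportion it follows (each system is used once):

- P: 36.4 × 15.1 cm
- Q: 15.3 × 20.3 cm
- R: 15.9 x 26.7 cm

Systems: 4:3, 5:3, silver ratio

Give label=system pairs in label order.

Ratios: P ≈ 2.411; Q ≈ 1.327; R ≈ 1.679.
Targets: 4:3 ≈ 1.333; 5:3 ≈ 1.667; silver ratio ≈ 2.414.

P=silver ratio, Q=4:3, R=5:3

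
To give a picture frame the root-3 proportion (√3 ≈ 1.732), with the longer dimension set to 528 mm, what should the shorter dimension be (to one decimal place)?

304.8 mm

root-3 ≈ 1.73205.
Shorter side = 528 ÷ 1.73205 ≈ 304.841 → 304.8 mm.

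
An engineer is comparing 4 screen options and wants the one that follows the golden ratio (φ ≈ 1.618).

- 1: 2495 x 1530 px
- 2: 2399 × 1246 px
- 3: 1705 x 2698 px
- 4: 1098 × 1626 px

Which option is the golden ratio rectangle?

1

Ratios (long/short): 1 ≈ 1.631; 2 ≈ 1.925; 3 ≈ 1.582; 4 ≈ 1.481.
golden ratio ≈ 1.618; option 1 is nearest (Δ 0.013).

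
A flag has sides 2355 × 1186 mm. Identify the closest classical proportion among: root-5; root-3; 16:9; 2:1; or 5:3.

2355/1186 ≈ 1.986. Nearest candidates are 2:1 (2.000, off by 0.014) and 16:9 (1.778, off by 0.208).

2:1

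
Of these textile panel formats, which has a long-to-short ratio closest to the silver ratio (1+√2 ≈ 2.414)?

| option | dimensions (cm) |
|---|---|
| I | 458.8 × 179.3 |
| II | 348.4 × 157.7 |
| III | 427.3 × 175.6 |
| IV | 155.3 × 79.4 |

Ratios (long/short): I ≈ 2.559; II ≈ 2.209; III ≈ 2.433; IV ≈ 1.956.
silver ratio ≈ 2.414; option III is nearest (Δ 0.019).

III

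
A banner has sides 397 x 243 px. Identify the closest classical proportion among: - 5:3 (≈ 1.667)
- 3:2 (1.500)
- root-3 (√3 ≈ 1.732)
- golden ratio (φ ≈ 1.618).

397/243 ≈ 1.634. Nearest candidates are golden ratio (1.618, off by 0.016) and 5:3 (1.667, off by 0.033).

golden ratio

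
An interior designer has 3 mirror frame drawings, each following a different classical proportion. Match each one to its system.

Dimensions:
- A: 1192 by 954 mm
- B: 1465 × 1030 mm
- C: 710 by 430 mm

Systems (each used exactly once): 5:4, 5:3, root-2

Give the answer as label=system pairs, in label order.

A=5:4, B=root-2, C=5:3

Ratios: A ≈ 1.249; B ≈ 1.422; C ≈ 1.651.
Targets: 5:4 ≈ 1.250; 5:3 ≈ 1.667; root-2 ≈ 1.414.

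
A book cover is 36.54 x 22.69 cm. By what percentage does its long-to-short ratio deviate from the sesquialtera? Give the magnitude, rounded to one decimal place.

Ratio = 36.54 / 22.69 ≈ 1.6104.
Ideal 3:2 = 1.5000. |1.6104 − 1.5000| / 1.5000 ≈ 7.36% → 7.4%.

7.4%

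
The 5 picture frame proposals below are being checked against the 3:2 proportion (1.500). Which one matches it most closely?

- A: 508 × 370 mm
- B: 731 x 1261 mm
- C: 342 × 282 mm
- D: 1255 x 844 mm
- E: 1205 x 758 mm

Target 3:2 ≈ 1.500.
A: 1.373 (Δ0.127)  B: 1.725 (Δ0.225)  C: 1.213 (Δ0.287)  D: 1.487 (Δ0.013)  E: 1.590 (Δ0.090)

D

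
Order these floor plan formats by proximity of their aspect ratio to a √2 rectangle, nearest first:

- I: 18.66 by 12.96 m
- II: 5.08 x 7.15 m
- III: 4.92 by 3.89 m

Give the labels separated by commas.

Ratios: I = 18.66 / 12.96 ≈ 1.440; II = 7.15 / 5.08 ≈ 1.407; III = 4.92 / 3.89 ≈ 1.265.
|Δ from 1.414|: I 0.026; II 0.007; III 0.149.

II, I, III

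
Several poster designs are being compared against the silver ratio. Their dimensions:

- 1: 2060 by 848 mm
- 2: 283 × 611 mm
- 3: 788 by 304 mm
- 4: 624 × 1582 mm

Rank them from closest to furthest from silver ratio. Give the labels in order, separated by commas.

Ratios: 1 = 2060 / 848 ≈ 2.429; 2 = 611 / 283 ≈ 2.159; 3 = 788 / 304 ≈ 2.592; 4 = 1582 / 624 ≈ 2.535.
|Δ from 2.414|: 1 0.015; 2 0.255; 3 0.178; 4 0.121.

1, 4, 3, 2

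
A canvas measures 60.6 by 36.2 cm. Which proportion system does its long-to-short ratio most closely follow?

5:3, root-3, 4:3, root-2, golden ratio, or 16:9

5:3

Ratio = 60.6 / 36.2 ≈ 1.674.
Distances: 5:3 1.667 (Δ 0.007); root-3 1.732 (Δ 0.058); 4:3 1.333 (Δ 0.341); root-2 1.414 (Δ 0.260); golden ratio 1.618 (Δ 0.056); 16:9 1.778 (Δ 0.104).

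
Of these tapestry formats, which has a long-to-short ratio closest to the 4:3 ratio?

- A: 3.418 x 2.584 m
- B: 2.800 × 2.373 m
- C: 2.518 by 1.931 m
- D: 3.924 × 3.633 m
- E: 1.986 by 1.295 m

Ratios (long/short): A ≈ 1.323; B ≈ 1.180; C ≈ 1.304; D ≈ 1.080; E ≈ 1.534.
4:3 ≈ 1.333; option A is nearest (Δ 0.010).

A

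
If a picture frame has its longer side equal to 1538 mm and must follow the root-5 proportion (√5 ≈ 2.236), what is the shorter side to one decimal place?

687.8 mm

root-5 ≈ 2.23607.
Shorter side = 1538 ÷ 2.23607 ≈ 687.814 → 687.8 mm.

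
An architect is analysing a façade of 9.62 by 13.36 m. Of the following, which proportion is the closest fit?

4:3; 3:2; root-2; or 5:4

root-2

Ratio = 13.36 / 9.62 ≈ 1.389.
Distances: 4:3 1.333 (Δ 0.056); 3:2 1.500 (Δ 0.111); root-2 1.414 (Δ 0.025); 5:4 1.250 (Δ 0.139).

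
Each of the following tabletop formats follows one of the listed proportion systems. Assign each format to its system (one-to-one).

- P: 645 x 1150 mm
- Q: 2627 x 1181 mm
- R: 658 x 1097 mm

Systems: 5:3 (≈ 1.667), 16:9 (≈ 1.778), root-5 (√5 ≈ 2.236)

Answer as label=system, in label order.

P=16:9, Q=root-5, R=5:3

P = 1150/645 ≈ 1.783 → 16:9 (1.778)
Q = 2627/1181 ≈ 2.224 → root-5 (2.236)
R = 1097/658 ≈ 1.667 → 5:3 (1.667)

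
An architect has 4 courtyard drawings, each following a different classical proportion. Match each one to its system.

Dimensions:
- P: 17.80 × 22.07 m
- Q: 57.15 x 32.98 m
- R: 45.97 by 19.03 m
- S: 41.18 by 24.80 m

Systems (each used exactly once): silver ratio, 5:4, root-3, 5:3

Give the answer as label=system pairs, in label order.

P=5:4, Q=root-3, R=silver ratio, S=5:3

P = 22.07/17.80 ≈ 1.240 → 5:4 (1.250)
Q = 57.15/32.98 ≈ 1.733 → root-3 (1.732)
R = 45.97/19.03 ≈ 2.416 → silver ratio (2.414)
S = 41.18/24.80 ≈ 1.660 → 5:3 (1.667)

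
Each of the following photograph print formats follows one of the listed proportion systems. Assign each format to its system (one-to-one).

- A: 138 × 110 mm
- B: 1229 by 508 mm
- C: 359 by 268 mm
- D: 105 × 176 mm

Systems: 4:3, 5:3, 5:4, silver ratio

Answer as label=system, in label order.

A = 138/110 ≈ 1.255 → 5:4 (1.250)
B = 1229/508 ≈ 2.419 → silver ratio (2.414)
C = 359/268 ≈ 1.340 → 4:3 (1.333)
D = 176/105 ≈ 1.676 → 5:3 (1.667)

A=5:4, B=silver ratio, C=4:3, D=5:3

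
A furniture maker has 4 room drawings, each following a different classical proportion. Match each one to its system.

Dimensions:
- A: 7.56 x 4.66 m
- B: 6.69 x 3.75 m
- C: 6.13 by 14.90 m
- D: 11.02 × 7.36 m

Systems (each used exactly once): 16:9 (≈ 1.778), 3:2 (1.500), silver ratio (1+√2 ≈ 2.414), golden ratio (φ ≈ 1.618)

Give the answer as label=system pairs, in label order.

A = 7.56/4.66 ≈ 1.622 → golden ratio (1.618)
B = 6.69/3.75 ≈ 1.784 → 16:9 (1.778)
C = 14.90/6.13 ≈ 2.431 → silver ratio (2.414)
D = 11.02/7.36 ≈ 1.497 → 3:2 (1.500)

A=golden ratio, B=16:9, C=silver ratio, D=3:2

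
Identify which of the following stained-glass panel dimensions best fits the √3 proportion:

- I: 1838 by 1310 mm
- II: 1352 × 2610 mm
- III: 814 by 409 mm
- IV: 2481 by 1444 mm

IV

Target root-3 ≈ 1.732.
I: 1.403 (Δ0.329)  II: 1.930 (Δ0.198)  III: 1.990 (Δ0.258)  IV: 1.718 (Δ0.014)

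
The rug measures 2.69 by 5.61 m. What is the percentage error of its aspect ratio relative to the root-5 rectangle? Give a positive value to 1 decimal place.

6.7%

Ratio = 5.61 / 2.69 ≈ 2.0855.
Ideal root-5 ≈ 2.2361. |2.0855 − 2.2361| / 2.2361 ≈ 6.73% → 6.7%.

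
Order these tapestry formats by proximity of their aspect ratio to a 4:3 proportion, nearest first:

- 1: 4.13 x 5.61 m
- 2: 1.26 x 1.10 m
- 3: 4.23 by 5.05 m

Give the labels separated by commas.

1, 3, 2

Ratios: 1 = 5.61 / 4.13 ≈ 1.358; 2 = 1.26 / 1.10 ≈ 1.145; 3 = 5.05 / 4.23 ≈ 1.194.
|Δ from 1.333|: 1 0.025; 2 0.188; 3 0.139.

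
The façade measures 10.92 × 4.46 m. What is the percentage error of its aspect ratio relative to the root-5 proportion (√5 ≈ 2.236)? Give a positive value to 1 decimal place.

Ratio = 10.92 / 4.46 ≈ 2.4484.
Ideal root-5 ≈ 2.2361. |2.4484 − 2.2361| / 2.2361 ≈ 9.49% → 9.5%.

9.5%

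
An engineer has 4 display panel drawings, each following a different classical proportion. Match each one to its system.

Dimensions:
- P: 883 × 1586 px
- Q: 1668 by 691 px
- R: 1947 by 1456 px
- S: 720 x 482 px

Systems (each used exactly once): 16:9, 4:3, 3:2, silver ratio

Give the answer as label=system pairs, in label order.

P=16:9, Q=silver ratio, R=4:3, S=3:2

Ratios: P ≈ 1.796; Q ≈ 2.414; R ≈ 1.337; S ≈ 1.494.
Targets: 16:9 ≈ 1.778; 4:3 ≈ 1.333; 3:2 ≈ 1.500; silver ratio ≈ 2.414.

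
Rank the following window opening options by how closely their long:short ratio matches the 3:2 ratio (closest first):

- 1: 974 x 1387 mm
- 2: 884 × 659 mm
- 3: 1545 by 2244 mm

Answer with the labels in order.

3, 1, 2

1: 1387/974 ≈ 1.424 → |1.424 − 1.500| = 0.076
2: 884/659 ≈ 1.341 → |1.341 − 1.500| = 0.159
3: 2244/1545 ≈ 1.452 → |1.452 − 1.500| = 0.048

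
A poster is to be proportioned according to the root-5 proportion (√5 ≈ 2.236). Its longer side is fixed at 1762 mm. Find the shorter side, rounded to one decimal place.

root-5 ≈ 2.23607.
Shorter side = 1762 ÷ 2.23607 ≈ 787.990 → 788.0 mm.

788.0 mm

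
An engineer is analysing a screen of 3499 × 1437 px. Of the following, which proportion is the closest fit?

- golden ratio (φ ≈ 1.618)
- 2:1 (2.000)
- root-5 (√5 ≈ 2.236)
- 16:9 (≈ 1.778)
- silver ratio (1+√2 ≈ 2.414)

Ratio = 3499 / 1437 ≈ 2.435.
Distances: golden ratio 1.618 (Δ 0.817); 2:1 2.000 (Δ 0.435); root-5 2.236 (Δ 0.199); 16:9 1.778 (Δ 0.657); silver ratio 2.414 (Δ 0.021).

silver ratio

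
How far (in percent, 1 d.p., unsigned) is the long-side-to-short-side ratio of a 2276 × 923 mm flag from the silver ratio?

Ratio = 2276 / 923 ≈ 2.4659.
Ideal silver ratio ≈ 2.4142. |2.4659 − 2.4142| / 2.4142 ≈ 2.14% → 2.1%.

2.1%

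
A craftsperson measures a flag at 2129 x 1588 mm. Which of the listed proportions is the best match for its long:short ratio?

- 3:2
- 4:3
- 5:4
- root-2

4:3

Ratio = 2129 / 1588 ≈ 1.341.
Distances: 3:2 1.500 (Δ 0.159); 4:3 1.333 (Δ 0.008); 5:4 1.250 (Δ 0.091); root-2 1.414 (Δ 0.073).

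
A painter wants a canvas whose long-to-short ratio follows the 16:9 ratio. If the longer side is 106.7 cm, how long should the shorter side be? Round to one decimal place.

16:9 ≈ 1.77778.
Shorter side = 106.7 ÷ 1.77778 ≈ 60.019 → 60.0 cm.

60.0 cm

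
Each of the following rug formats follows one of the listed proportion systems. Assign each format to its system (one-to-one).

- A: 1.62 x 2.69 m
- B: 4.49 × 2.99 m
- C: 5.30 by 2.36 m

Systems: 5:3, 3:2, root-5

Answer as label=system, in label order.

A=5:3, B=3:2, C=root-5

Ratios: A ≈ 1.660; B ≈ 1.502; C ≈ 2.246.
Targets: 5:3 ≈ 1.667; 3:2 ≈ 1.500; root-5 ≈ 2.236.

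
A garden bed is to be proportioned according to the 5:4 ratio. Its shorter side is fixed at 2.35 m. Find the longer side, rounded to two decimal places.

5:4 = 1.25000.
Longer side = 2.35 × 1.25000 ≈ 2.9375 → 2.94 m.

2.94 m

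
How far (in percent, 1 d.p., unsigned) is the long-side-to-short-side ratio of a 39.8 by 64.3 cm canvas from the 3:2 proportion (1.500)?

Ratio = 64.3 / 39.8 ≈ 1.6156.
Ideal 3:2 = 1.5000. |1.6156 − 1.5000| / 1.5000 ≈ 7.71% → 7.7%.

7.7%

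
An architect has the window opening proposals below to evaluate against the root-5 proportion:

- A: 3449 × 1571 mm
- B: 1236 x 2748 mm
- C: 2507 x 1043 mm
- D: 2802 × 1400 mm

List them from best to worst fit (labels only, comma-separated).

B, A, C, D

Ratios: A = 3449 / 1571 ≈ 2.195; B = 2748 / 1236 ≈ 2.223; C = 2507 / 1043 ≈ 2.404; D = 2802 / 1400 ≈ 2.001.
|Δ from 2.236|: A 0.041; B 0.013; C 0.168; D 0.235.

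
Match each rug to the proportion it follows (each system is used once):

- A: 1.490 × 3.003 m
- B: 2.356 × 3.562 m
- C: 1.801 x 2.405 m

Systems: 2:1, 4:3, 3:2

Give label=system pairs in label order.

A=2:1, B=3:2, C=4:3

Ratios: A ≈ 2.015; B ≈ 1.512; C ≈ 1.335.
Targets: 2:1 ≈ 2.000; 4:3 ≈ 1.333; 3:2 ≈ 1.500.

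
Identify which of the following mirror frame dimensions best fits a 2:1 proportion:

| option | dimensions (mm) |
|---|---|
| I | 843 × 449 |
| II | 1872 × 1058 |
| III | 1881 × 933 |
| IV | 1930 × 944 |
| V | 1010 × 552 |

Ratios (long/short): I ≈ 1.878; II ≈ 1.769; III ≈ 2.016; IV ≈ 2.044; V ≈ 1.830.
2:1 ≈ 2.000; option III is nearest (Δ 0.016).

III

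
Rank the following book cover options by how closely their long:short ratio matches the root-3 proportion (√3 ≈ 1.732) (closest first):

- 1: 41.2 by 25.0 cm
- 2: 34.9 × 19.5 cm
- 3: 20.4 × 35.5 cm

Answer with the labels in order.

3, 2, 1

Ratios: 1 = 41.2 / 25.0 ≈ 1.648; 2 = 34.9 / 19.5 ≈ 1.790; 3 = 35.5 / 20.4 ≈ 1.740.
|Δ from 1.732|: 1 0.084; 2 0.058; 3 0.008.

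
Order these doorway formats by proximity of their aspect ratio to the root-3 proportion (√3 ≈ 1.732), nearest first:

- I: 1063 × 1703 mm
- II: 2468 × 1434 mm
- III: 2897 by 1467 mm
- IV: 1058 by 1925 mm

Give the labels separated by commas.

II, IV, I, III

Ratios: I = 1703 / 1063 ≈ 1.602; II = 2468 / 1434 ≈ 1.721; III = 2897 / 1467 ≈ 1.975; IV = 1925 / 1058 ≈ 1.819.
|Δ from 1.732|: I 0.130; II 0.011; III 0.243; IV 0.087.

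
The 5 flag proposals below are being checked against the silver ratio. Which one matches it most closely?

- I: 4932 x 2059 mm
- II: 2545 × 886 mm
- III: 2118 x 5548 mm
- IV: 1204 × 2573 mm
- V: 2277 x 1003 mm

Target silver ratio ≈ 2.414.
I: 2.395 (Δ0.019)  II: 2.872 (Δ0.458)  III: 2.619 (Δ0.205)  IV: 2.137 (Δ0.277)  V: 2.270 (Δ0.144)

I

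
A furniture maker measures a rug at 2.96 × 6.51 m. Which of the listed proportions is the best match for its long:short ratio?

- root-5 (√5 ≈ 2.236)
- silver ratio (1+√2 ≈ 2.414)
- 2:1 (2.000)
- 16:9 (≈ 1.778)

6.51/2.96 ≈ 2.199. Nearest candidates are root-5 (2.236, off by 0.037) and 2:1 (2.000, off by 0.199).

root-5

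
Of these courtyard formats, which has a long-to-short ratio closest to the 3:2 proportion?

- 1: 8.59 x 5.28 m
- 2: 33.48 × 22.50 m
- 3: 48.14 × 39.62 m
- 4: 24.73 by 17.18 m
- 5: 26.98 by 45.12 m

Target 3:2 ≈ 1.500.
1: 1.627 (Δ0.127)  2: 1.488 (Δ0.012)  3: 1.215 (Δ0.285)  4: 1.439 (Δ0.061)  5: 1.672 (Δ0.172)

2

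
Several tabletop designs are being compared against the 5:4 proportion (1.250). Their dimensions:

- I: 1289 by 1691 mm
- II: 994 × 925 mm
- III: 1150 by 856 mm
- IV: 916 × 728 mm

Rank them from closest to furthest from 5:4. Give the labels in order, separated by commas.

Ratios: I = 1691 / 1289 ≈ 1.312; II = 994 / 925 ≈ 1.075; III = 1150 / 856 ≈ 1.343; IV = 916 / 728 ≈ 1.258.
|Δ from 1.250|: I 0.062; II 0.175; III 0.093; IV 0.008.

IV, I, III, II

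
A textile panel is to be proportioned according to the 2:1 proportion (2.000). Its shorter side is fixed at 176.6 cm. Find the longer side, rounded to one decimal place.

353.2 cm

2:1 = 2.00000.
Longer side = 176.6 × 2.00000 ≈ 353.200 → 353.2 cm.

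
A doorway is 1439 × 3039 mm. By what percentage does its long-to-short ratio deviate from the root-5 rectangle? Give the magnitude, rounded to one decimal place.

5.6%

Ratio = 3039 / 1439 ≈ 2.1119.
Ideal root-5 ≈ 2.2361. |2.1119 − 2.2361| / 2.2361 ≈ 5.55% → 5.6%.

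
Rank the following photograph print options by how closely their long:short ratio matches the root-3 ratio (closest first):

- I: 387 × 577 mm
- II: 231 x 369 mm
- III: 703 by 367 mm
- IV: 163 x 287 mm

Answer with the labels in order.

Ratios: I = 577 / 387 ≈ 1.491; II = 369 / 231 ≈ 1.597; III = 703 / 367 ≈ 1.916; IV = 287 / 163 ≈ 1.761.
|Δ from 1.732|: I 0.241; II 0.135; III 0.184; IV 0.029.

IV, II, III, I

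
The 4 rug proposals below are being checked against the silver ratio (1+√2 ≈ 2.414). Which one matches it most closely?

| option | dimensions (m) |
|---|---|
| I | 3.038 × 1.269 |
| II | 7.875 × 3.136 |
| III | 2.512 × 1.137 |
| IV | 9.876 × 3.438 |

Ratios (long/short): I ≈ 2.394; II ≈ 2.511; III ≈ 2.209; IV ≈ 2.873.
silver ratio ≈ 2.414; option I is nearest (Δ 0.020).

I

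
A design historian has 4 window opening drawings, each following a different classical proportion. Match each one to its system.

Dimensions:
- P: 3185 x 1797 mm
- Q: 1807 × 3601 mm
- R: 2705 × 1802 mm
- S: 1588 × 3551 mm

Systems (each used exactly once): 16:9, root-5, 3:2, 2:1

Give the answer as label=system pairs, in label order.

Ratios: P ≈ 1.772; Q ≈ 1.993; R ≈ 1.501; S ≈ 2.236.
Targets: 16:9 ≈ 1.778; root-5 ≈ 2.236; 3:2 ≈ 1.500; 2:1 ≈ 2.000.

P=16:9, Q=2:1, R=3:2, S=root-5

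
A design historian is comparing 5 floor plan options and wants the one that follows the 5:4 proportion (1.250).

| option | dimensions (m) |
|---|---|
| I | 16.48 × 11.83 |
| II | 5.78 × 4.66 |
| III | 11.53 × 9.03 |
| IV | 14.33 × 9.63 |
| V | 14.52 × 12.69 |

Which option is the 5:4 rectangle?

II

Ratios (long/short): I ≈ 1.393; II ≈ 1.240; III ≈ 1.277; IV ≈ 1.488; V ≈ 1.144.
5:4 ≈ 1.250; option II is nearest (Δ 0.010).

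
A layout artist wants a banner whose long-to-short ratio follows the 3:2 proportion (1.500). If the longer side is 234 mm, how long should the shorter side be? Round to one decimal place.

156.0 mm

3:2 = 1.50000.
Shorter side = 234 ÷ 1.50000 ≈ 156.000 → 156.0 mm.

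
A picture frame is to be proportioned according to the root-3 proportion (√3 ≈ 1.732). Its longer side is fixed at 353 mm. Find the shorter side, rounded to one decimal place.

203.8 mm

root-3 ≈ 1.73205.
Shorter side = 353 ÷ 1.73205 ≈ 203.805 → 203.8 mm.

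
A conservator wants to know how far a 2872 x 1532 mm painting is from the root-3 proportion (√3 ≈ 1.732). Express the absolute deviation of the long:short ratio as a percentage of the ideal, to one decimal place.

8.2%

Ratio = 2872 / 1532 ≈ 1.8747.
Ideal root-3 ≈ 1.7321. |1.8747 − 1.7321| / 1.7321 ≈ 8.23% → 8.2%.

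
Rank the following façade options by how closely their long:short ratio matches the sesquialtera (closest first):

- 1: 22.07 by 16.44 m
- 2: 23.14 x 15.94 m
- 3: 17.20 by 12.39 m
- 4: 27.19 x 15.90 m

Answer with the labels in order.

1: 22.07/16.44 ≈ 1.342 → |1.342 − 1.500| = 0.158
2: 23.14/15.94 ≈ 1.452 → |1.452 − 1.500| = 0.048
3: 17.20/12.39 ≈ 1.388 → |1.388 − 1.500| = 0.112
4: 27.19/15.90 ≈ 1.710 → |1.710 − 1.500| = 0.210

2, 3, 1, 4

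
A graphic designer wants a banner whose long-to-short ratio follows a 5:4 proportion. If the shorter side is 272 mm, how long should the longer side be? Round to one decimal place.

5:4 = 1.25000.
Longer side = 272 × 1.25000 ≈ 340.000 → 340.0 mm.

340.0 mm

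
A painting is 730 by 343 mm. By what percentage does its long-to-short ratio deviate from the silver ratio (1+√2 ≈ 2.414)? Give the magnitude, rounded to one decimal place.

Ratio = 730 / 343 ≈ 2.1283.
Ideal silver ratio ≈ 2.4142. |2.1283 − 2.4142| / 2.4142 ≈ 11.84% → 11.8%.

11.8%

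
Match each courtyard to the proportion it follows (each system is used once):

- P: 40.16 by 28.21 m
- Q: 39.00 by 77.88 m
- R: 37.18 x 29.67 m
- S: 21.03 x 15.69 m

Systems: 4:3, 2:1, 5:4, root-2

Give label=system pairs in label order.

P = 40.16/28.21 ≈ 1.424 → root-2 (1.414)
Q = 77.88/39.00 ≈ 1.997 → 2:1 (2.000)
R = 37.18/29.67 ≈ 1.253 → 5:4 (1.250)
S = 21.03/15.69 ≈ 1.340 → 4:3 (1.333)

P=root-2, Q=2:1, R=5:4, S=4:3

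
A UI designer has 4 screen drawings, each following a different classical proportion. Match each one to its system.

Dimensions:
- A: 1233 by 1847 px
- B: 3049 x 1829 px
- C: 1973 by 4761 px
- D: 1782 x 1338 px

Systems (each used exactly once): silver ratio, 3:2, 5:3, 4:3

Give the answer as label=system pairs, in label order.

A = 1847/1233 ≈ 1.498 → 3:2 (1.500)
B = 3049/1829 ≈ 1.667 → 5:3 (1.667)
C = 4761/1973 ≈ 2.413 → silver ratio (2.414)
D = 1782/1338 ≈ 1.332 → 4:3 (1.333)

A=3:2, B=5:3, C=silver ratio, D=4:3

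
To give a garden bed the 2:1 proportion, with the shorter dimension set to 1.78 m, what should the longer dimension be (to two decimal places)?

2:1 = 2.00000.
Longer side = 1.78 × 2.00000 ≈ 3.5600 → 3.56 m.

3.56 m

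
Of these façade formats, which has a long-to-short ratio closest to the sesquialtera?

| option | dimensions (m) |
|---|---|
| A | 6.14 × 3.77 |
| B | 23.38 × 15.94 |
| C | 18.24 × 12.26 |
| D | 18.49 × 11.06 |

Ratios (long/short): A ≈ 1.629; B ≈ 1.467; C ≈ 1.488; D ≈ 1.672.
3:2 ≈ 1.500; option C is nearest (Δ 0.012).

C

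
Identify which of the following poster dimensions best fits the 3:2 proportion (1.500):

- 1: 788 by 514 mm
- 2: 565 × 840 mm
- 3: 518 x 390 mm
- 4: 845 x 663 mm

Target 3:2 ≈ 1.500.
1: 1.533 (Δ0.033)  2: 1.487 (Δ0.013)  3: 1.328 (Δ0.172)  4: 1.275 (Δ0.225)

2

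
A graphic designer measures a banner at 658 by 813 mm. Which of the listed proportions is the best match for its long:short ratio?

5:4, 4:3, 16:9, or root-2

Ratio = 813 / 658 ≈ 1.236.
Distances: 5:4 1.250 (Δ 0.014); 4:3 1.333 (Δ 0.097); 16:9 1.778 (Δ 0.542); root-2 1.414 (Δ 0.178).

5:4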